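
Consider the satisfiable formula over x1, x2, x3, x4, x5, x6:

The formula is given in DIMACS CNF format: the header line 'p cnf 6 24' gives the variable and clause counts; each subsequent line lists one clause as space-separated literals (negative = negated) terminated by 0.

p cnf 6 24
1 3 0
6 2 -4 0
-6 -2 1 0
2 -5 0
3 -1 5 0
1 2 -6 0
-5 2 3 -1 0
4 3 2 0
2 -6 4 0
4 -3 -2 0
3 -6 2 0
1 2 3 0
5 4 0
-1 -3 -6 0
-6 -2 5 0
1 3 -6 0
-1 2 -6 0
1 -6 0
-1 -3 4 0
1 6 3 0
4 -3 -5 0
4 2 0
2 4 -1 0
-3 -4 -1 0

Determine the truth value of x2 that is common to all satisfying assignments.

Suppose x2 = False.
(¬x5) alone gives x5 = False.
(x4) alone gives x4 = True.
(x6) alone gives x6 = True.
(x1) alone gives x1 = True.
That conflicts with the unit clause (¬x1).
So every satisfying assignment has x2 = True.

True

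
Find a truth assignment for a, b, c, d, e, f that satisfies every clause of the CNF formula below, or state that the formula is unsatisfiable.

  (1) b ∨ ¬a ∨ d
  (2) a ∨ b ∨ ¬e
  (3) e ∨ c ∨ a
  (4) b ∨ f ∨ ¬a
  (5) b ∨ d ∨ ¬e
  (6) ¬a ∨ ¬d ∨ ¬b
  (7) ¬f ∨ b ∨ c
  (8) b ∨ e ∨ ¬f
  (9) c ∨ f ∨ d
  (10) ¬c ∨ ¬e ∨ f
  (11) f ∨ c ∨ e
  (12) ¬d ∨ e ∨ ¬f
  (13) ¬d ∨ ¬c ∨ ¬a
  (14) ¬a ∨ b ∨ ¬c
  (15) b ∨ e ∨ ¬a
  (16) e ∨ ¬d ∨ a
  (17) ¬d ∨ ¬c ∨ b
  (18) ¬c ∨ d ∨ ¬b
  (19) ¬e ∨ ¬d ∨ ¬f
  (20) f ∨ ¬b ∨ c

a ↦ True, b ↦ True, c ↦ False, d ↦ False, e ↦ False, f ↦ True

Branch on b: set b = True.
Branch on a: set a = True.
Unit clause (¬d) forces d = False.
Unit clause (¬c) forces c = False.
Unit clause (f) forces f = True.
All clauses hold; e can take either value.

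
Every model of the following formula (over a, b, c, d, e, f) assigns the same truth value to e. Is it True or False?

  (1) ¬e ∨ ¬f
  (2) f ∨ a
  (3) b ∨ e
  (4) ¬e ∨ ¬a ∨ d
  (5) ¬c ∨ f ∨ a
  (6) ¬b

Suppose e = False.
From the singleton clause (b), b = True.
That conflicts with the unit clause (¬b).
So every satisfying assignment has e = True.

True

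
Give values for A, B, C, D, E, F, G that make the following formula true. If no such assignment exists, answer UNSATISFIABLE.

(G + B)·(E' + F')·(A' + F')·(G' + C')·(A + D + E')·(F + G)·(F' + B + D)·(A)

A: 1,  B: 0,  C: 0,  D: 0,  E: 1,  F: 0,  G: 1

From the singleton clause (A), A = 1.
From the singleton clause (F'), F = 0.
From the singleton clause (G), G = 1.
From the singleton clause (C'), C = 0.
All clauses hold; B, D, E can take either value.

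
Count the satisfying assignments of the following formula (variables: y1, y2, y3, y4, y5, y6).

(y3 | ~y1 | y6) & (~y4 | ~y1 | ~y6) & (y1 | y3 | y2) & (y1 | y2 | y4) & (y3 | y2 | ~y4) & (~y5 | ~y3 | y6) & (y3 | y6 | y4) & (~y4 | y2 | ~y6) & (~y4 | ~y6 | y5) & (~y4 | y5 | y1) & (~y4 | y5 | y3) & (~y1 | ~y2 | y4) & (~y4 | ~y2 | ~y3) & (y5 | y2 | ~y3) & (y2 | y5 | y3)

There are 2^6 = 64 truth assignments over (y1, y2, y3, y4, y5, y6).
Split on y5. With y5 = 1, the clauses containing y5 are satisfied and ~y5 drops from the rest; 6 of the 2^5 = 32 assignments to the other variables satisfy what remains.
With y5 = 0, by the same count on the reduced clause set, 3 assignments work.
Total: 6 + 3 = 9.

9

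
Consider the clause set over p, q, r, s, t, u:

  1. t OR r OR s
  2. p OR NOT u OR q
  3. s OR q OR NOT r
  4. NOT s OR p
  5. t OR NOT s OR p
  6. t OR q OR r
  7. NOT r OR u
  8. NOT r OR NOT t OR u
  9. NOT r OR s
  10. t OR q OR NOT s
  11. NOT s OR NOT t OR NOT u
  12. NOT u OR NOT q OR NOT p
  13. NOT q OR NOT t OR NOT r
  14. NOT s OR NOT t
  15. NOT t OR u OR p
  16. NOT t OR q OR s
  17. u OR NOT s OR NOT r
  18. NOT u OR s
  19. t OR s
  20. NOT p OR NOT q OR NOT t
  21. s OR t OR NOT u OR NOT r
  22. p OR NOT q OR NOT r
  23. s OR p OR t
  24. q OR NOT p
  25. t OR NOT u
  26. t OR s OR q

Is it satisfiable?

Suppose s = true.
The clause (p) is unit, so p = true.
The clause (NOT t) is unit, so t = false.
The clause (q) is unit, so q = true.
The clause (NOT u) is unit, so u = false.
The clause (NOT r) is unit, so r = false.
All clauses are satisfied.
A satisfying assignment: p: true, q: true, r: false, s: true, t: false, u: false.

Yes, satisfiable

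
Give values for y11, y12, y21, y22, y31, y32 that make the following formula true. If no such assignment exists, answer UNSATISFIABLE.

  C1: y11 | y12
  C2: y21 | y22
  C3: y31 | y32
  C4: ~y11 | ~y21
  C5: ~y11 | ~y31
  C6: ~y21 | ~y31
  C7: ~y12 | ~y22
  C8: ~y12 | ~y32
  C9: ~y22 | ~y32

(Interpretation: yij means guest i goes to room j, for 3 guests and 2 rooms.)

UNSATISFIABLE

Case y11 = 1:
The clause (~y21) is unit, so y21 = 0.
The clause (y22) is unit, so y22 = 1.
The clause (~y31) is unit, so y31 = 0.
The clause (y32) is unit, so y32 = 1.
But (~y32) is also a unit clause — contradiction.
That branch fails; take y11 = 0 instead.
The clause (y12) is unit, so y12 = 1.
The clause (~y22) is unit, so y22 = 0.
The clause (y21) is unit, so y21 = 1.
The clause (~y31) is unit, so y31 = 0.
The clause (y32) is unit, so y32 = 1.
But (~y32) is also a unit clause — contradiction.
Both values of y11 lead to a conflict.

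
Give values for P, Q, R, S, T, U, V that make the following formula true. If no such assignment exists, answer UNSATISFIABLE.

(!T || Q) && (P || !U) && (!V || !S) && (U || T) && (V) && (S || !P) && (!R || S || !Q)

Unit clause (V) forces V = true.
Unit clause (!S) forces S = false.
Unit clause (!P) forces P = false.
Unit clause (!U) forces U = false.
Unit clause (T) forces T = true.
Unit clause (Q) forces Q = true.
Unit clause (!R) forces R = false.
All clauses are satisfied.

P=false, Q=true, R=false, S=false, T=true, U=false, V=true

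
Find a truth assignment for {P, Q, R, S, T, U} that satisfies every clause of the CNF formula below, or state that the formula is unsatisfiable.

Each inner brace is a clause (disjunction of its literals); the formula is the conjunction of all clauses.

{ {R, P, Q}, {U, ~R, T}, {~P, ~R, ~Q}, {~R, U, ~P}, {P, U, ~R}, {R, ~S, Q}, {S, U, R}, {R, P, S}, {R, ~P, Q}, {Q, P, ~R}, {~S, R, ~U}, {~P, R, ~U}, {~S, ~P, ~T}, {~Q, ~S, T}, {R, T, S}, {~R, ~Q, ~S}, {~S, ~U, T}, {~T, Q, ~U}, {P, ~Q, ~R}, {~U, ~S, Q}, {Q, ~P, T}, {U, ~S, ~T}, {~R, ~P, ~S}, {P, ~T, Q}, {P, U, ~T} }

UNSATISFIABLE

Branch on R: set R = 1.
Branch on U: set U = 1.
Branch on P: set P = 0.
(Q) alone gives Q = 1.
That conflicts with the unit clause (~Q).
Undo P and try P = 1.
(~Q) alone gives Q = 0.
(~T) alone gives T = 0.
That conflicts with the unit clause (T).
Neither P = 1 nor P = 0 works.
Undo U and try U = 0.
(T) alone gives T = 1.
(~P) alone gives P = 0.
That conflicts with the unit clause (P).
Neither U = 1 nor U = 0 works.
Undo R and try R = 0.
Branch on P: set P = 1.
(Q) alone gives Q = 1.
(~U) alone gives U = 0.
(S) alone gives S = 1.
(~T) alone gives T = 0.
That conflicts with the unit clause (T).
Undo P and try P = 0.
(Q) alone gives Q = 1.
(S) alone gives S = 1.
(~U) alone gives U = 0.
(T) alone gives T = 1.
That conflicts with the unit clause (~T).
Neither P = 1 nor P = 0 works.
Neither R = 1 nor R = 0 works.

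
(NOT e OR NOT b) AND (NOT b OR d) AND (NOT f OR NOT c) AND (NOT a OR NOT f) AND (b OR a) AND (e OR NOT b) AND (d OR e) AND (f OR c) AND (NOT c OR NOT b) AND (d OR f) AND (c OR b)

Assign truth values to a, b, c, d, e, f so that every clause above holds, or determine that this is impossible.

Suppose e = false.
(NOT b) alone gives b = false.
(a) alone gives a = true.
(NOT f) alone gives f = false.
(d) alone gives d = true.
(c) alone gives c = true.
Every clause now holds.

a ↦ true,  b ↦ false,  c ↦ true,  d ↦ true,  e ↦ false,  f ↦ false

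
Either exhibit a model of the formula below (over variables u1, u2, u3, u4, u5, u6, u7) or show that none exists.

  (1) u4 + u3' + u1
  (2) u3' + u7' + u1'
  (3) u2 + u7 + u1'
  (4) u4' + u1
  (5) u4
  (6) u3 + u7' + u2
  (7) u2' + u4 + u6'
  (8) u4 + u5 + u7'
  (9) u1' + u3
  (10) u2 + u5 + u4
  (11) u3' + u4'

UNSATISFIABLE

The clause (u4) is unit, so u4 = 1.
The clause (u1) is unit, so u1 = 1.
The clause (u3) is unit, so u3 = 1.
That conflicts with the unit clause (u3').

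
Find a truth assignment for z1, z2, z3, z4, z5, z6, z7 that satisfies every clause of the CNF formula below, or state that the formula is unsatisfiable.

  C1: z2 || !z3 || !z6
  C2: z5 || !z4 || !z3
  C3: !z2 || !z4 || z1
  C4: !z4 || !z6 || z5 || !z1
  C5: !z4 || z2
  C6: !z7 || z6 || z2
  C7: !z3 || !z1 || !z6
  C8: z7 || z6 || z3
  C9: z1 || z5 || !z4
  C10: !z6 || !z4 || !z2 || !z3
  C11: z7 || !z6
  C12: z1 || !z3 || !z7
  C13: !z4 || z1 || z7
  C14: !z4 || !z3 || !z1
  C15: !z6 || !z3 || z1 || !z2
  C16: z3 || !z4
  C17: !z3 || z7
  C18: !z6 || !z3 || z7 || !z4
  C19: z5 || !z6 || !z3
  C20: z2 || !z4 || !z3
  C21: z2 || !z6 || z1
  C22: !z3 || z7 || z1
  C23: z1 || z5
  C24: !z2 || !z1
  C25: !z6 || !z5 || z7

Try z4 = false.
Try z7 = true.
Try z6 = true.
Try z2 = false.
The clause (!z3) is unit, so z3 = false.
The clause (z1) is unit, so z1 = true.
No clause remains; z5 is free.

z1=true, z2=false, z3=false, z4=false, z5=false, z6=true, z7=true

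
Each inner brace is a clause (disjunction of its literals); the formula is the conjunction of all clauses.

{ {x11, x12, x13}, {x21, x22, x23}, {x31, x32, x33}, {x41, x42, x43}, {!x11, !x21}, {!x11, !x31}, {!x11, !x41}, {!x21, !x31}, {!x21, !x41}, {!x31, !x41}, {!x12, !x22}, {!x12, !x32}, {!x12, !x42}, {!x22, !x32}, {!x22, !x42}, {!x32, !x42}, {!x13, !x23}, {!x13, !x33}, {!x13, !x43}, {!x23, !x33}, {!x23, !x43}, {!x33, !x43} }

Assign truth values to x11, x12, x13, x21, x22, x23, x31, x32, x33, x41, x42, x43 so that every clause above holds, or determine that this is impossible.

Branch on x11: set x11 = false.
Branch on x12: set x12 = true.
Unit clause (!x22) forces x22 = false.
Unit clause (!x32) forces x32 = false.
Unit clause (!x42) forces x42 = false.
Branch on x21: set x21 = true.
Unit clause (!x31) forces x31 = false.
Unit clause (x33) forces x33 = true.
Unit clause (!x41) forces x41 = false.
Unit clause (x43) forces x43 = true.
That conflicts with the unit clause (!x43).
That branch fails; take x21 = false instead.
Unit clause (x23) forces x23 = true.
Unit clause (!x13) forces x13 = false.
Unit clause (!x33) forces x33 = false.
Unit clause (x31) forces x31 = true.
Unit clause (!x41) forces x41 = false.
Unit clause (x43) forces x43 = true.
That conflicts with the unit clause (!x43).
Both values of x21 lead to a conflict.
That branch fails; take x12 = false instead.
Unit clause (x13) forces x13 = true.
Unit clause (!x23) forces x23 = false.
Unit clause (!x33) forces x33 = false.
Unit clause (!x43) forces x43 = false.
Branch on x21: set x21 = true.
Unit clause (!x31) forces x31 = false.
Unit clause (x32) forces x32 = true.
Unit clause (!x41) forces x41 = false.
Unit clause (x42) forces x42 = true.
That conflicts with the unit clause (!x42).
That branch fails; take x21 = false instead.
Unit clause (x22) forces x22 = true.
Unit clause (!x32) forces x32 = false.
Unit clause (x31) forces x31 = true.
Unit clause (!x41) forces x41 = false.
Unit clause (x42) forces x42 = true.
That conflicts with the unit clause (!x42).
Both values of x21 lead to a conflict.
Both values of x12 lead to a conflict.
That branch fails; take x11 = true instead.
Unit clause (!x21) forces x21 = false.
Unit clause (!x31) forces x31 = false.
Unit clause (!x41) forces x41 = false.
Branch on x22: set x22 = true.
Unit clause (!x12) forces x12 = false.
Unit clause (!x32) forces x32 = false.
Unit clause (x33) forces x33 = true.
Unit clause (!x42) forces x42 = false.
Unit clause (x43) forces x43 = true.
That conflicts with the unit clause (!x43).
That branch fails; take x22 = false instead.
Unit clause (x23) forces x23 = true.
Unit clause (!x13) forces x13 = false.
Unit clause (!x33) forces x33 = false.
Unit clause (x32) forces x32 = true.
Unit clause (!x12) forces x12 = false.
Unit clause (!x42) forces x42 = false.
Unit clause (x43) forces x43 = true.
That conflicts with the unit clause (!x43).
Both values of x22 lead to a conflict.
Both values of x11 lead to a conflict.

UNSATISFIABLE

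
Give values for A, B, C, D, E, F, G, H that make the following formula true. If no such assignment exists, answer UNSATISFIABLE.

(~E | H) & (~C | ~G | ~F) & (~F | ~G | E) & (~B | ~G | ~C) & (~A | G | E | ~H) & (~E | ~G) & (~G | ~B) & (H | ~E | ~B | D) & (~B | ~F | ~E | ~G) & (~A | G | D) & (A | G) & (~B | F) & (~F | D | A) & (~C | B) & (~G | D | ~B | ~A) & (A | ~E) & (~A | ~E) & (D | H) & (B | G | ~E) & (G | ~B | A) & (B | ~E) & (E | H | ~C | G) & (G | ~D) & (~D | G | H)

Try E = 0.
Try F = 0.
From the singleton clause (~B), B = 0.
From the singleton clause (~C), C = 0.
Try A = 0.
From the singleton clause (G), G = 1.
Try D = 1.
No clause remains; H is free.

A ↦ 0,  B ↦ 0,  C ↦ 0,  D ↦ 1,  E ↦ 0,  F ↦ 0,  G ↦ 1,  H ↦ 1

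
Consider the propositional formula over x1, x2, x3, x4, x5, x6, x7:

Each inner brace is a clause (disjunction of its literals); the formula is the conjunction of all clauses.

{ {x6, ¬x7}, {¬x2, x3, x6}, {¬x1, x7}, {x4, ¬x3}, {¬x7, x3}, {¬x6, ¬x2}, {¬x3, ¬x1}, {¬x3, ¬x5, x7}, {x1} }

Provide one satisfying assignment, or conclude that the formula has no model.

UNSATISFIABLE

From the singleton clause (x1), x1 = True.
From the singleton clause (x7), x7 = True.
From the singleton clause (x6), x6 = True.
From the singleton clause (x3), x3 = True.
Now (¬x3) is unsatisfied and unit — conflict.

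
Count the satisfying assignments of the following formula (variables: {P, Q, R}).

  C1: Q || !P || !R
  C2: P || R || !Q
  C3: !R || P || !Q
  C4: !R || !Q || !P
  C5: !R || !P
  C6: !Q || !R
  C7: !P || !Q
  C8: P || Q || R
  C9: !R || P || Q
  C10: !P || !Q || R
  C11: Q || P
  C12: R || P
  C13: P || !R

There are 2^3 = 8 truth assignments over (P, Q, R).
Check each against the 13 clauses (columns in the order P, Q, R):
  F F F  ✗ fails (P || Q || R)
  F F T  ✗ fails (!R || P || Q)
  F T F  ✗ fails (P || R || !Q)
  F T T  ✗ fails (!R || P || !Q)
  T F F  ✓ satisfies all
  T F T  ✗ fails (Q || !P || !R)
  T T F  ✗ fails (!P || !Q)
  T T T  ✗ fails (!R || !Q || !P)
1 of the 8 rows is a model.

1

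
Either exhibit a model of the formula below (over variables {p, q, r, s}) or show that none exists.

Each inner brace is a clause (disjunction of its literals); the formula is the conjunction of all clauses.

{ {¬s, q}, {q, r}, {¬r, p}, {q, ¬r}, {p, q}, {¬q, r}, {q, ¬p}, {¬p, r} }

p: True,  q: True,  r: True,  s: False

Try s = False.
Try q = True.
(r) alone gives r = True.
(p) alone gives p = True.
This assignment satisfies each clause.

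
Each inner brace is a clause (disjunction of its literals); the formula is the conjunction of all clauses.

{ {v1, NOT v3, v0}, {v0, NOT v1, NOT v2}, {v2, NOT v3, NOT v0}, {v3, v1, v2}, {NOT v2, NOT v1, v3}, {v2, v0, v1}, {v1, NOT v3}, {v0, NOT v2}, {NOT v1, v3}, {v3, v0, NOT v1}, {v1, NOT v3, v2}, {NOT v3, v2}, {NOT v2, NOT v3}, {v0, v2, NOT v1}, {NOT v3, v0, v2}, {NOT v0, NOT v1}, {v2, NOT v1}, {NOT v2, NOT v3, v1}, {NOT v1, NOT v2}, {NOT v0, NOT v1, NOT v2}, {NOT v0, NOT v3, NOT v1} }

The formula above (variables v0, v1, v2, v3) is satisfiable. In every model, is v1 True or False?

False

Suppose v1 = true.
The clause (v3) is unit, so v3 = true.
The clause (v2) is unit, so v2 = true.
That conflicts with the unit clause (NOT v2).
So every satisfying assignment has v1 = False.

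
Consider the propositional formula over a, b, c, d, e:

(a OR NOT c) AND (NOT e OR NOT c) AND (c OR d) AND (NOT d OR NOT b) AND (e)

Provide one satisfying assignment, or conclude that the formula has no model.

a: true,  b: false,  c: false,  d: true,  e: true

(e) alone gives e = true.
(NOT c) alone gives c = false.
(d) alone gives d = true.
(NOT b) alone gives b = false.
No clause remains; a is free.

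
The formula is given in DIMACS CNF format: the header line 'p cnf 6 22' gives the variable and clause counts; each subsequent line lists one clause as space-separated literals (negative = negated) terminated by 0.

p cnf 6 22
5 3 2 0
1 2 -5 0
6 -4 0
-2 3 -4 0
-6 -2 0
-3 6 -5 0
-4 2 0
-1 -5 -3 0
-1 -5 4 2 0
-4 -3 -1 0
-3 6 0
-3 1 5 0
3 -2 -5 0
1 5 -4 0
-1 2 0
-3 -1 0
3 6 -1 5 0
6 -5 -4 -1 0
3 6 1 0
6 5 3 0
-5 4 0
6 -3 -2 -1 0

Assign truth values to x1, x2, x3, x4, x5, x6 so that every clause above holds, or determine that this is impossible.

UNSATISFIABLE

Case x6 = True:
(¬x2) alone gives x2 = False.
(¬x4) alone gives x4 = False.
(¬x1) alone gives x1 = False.
(¬x5) alone gives x5 = False.
(x3) alone gives x3 = True.
That conflicts with the unit clause (¬x3).
That branch fails; take x6 = False instead.
(¬x4) alone gives x4 = False.
(¬x3) alone gives x3 = False.
(x1) alone gives x1 = True.
(x2) alone gives x2 = True.
(¬x5) alone gives x5 = False.
That conflicts with the unit clause (x5).
Either choice for x6 ends in contradiction.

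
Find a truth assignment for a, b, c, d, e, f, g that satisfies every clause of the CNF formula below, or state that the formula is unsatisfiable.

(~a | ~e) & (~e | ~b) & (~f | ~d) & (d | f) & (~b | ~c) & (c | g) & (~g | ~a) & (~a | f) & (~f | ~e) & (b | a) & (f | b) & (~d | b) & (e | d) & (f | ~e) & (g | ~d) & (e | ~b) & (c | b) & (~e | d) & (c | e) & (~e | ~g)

UNSATISFIABLE

Try a = 0.
(b) alone gives b = 1.
(~e) alone gives e = 0.
Now (e) is unsatisfied and unit — conflict.
That branch fails; take a = 1 instead.
(~e) alone gives e = 0.
(~g) alone gives g = 0.
(c) alone gives c = 1.
(~b) alone gives b = 0.
(f) alone gives f = 1.
(~d) alone gives d = 0.
Now (d) is unsatisfied and unit — conflict.
Neither a = 1 nor a = 0 works.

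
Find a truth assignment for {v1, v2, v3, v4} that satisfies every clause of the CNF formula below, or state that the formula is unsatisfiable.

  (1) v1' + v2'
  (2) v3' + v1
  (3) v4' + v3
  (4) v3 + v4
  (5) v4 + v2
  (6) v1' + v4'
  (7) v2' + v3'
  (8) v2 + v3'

Suppose v1 = 0.
(v3') alone gives v3 = 0.
(v4') alone gives v4 = 0.
But (v4) is also a unit clause — contradiction.
So v1 must be the other value — set v1 = 1.
(v2') alone gives v2 = 0.
(v4) alone gives v4 = 1.
But (v4') is also a unit clause — contradiction.
Either choice for v1 ends in contradiction.

UNSATISFIABLE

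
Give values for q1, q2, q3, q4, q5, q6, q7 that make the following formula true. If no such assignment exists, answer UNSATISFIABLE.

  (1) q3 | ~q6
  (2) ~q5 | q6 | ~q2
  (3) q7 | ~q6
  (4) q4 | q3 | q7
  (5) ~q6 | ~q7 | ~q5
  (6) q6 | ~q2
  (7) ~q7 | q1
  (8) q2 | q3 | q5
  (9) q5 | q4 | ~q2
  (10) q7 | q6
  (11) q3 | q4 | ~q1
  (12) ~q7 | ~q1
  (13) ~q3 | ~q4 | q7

UNSATISFIABLE

Case q3 = 1:
Case q7 = 1:
(q1) alone gives q1 = 1.
But (~q1) is also a unit clause — contradiction.
Undo q7 and try q7 = 0.
(~q6) alone gives q6 = 0.
But (q6) is also a unit clause — contradiction.
Both values of q7 lead to a conflict.
Undo q3 and try q3 = 0.
(~q6) alone gives q6 = 0.
(~q2) alone gives q2 = 0.
(q5) alone gives q5 = 1.
(q7) alone gives q7 = 1.
(q1) alone gives q1 = 1.
But (~q1) is also a unit clause — contradiction.
Both values of q3 lead to a conflict.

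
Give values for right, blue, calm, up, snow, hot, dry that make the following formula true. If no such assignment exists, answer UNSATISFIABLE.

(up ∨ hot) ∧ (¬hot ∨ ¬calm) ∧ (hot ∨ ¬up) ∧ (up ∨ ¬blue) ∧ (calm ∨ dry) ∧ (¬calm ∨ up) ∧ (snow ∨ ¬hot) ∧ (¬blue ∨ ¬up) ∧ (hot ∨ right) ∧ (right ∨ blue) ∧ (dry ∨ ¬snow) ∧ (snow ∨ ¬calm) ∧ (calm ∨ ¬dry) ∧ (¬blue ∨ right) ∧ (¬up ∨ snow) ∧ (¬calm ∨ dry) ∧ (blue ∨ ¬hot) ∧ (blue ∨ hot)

UNSATISFIABLE

Case up = True:
The clause (hot) is unit, so hot = True.
The clause (¬calm) is unit, so calm = False.
The clause (dry) is unit, so dry = True.
But (¬dry) is also a unit clause — contradiction.
So up must be the other value — set up = False.
The clause (hot) is unit, so hot = True.
The clause (¬calm) is unit, so calm = False.
The clause (¬blue) is unit, so blue = False.
But (blue) is also a unit clause — contradiction.
Either choice for up ends in contradiction.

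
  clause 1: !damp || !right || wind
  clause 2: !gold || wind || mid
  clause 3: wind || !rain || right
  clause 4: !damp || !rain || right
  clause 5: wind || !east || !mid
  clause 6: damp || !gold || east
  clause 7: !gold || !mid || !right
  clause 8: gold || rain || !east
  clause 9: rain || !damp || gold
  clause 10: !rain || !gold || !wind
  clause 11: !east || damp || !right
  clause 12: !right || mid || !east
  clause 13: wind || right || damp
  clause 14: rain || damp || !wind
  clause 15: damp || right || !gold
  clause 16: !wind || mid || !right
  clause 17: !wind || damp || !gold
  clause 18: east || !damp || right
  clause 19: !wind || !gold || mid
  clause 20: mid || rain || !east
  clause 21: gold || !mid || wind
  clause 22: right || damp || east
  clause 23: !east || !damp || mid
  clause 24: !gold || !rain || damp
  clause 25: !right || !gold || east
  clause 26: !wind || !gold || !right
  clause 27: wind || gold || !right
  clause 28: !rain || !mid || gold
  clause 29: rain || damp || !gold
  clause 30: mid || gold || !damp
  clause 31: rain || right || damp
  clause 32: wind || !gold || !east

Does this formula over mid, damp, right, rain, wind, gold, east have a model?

Try damp = true.
Try right = false.
From the singleton clause (!rain), rain = false.
From the singleton clause (gold), gold = true.
From the singleton clause (east), east = true.
From the singleton clause (mid), mid = true.
From the singleton clause (wind), wind = true.
Every clause now holds.
A satisfying assignment: mid ↦ true; damp ↦ true; right ↦ false; rain ↦ false; wind ↦ true; gold ↦ true; east ↦ true.

Yes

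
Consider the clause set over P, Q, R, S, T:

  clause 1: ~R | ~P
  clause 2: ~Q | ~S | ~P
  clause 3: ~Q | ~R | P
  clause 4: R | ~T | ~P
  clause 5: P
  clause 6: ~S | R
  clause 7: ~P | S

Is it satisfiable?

Unit clause (P) forces P = 1.
Unit clause (~R) forces R = 0.
Unit clause (~T) forces T = 0.
Unit clause (~S) forces S = 0.
Now (S) is unsatisfied and unit — conflict.
No assignment satisfies every clause.

No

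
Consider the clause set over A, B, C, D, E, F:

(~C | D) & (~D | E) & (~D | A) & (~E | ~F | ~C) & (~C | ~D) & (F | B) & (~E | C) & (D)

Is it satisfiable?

(D) alone gives D = 1.
(E) alone gives E = 1.
(A) alone gives A = 1.
(~C) alone gives C = 0.
But (C) is also a unit clause — contradiction.
No assignment satisfies every clause.

No, unsatisfiable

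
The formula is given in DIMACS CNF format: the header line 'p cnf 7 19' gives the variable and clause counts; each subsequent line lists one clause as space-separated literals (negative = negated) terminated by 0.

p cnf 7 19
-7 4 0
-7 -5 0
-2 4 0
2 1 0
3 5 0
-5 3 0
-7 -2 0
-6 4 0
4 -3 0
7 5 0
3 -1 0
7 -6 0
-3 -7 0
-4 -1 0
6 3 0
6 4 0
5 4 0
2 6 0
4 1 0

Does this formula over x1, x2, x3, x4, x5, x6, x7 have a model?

Case x7 = False:
The clause (x5) is unit, so x5 = True.
The clause (x3) is unit, so x3 = True.
The clause (x4) is unit, so x4 = True.
The clause (¬x6) is unit, so x6 = False.
The clause (¬x1) is unit, so x1 = False.
The clause (x2) is unit, so x2 = True.
This assignment satisfies each clause.
A satisfying assignment: x1: False, x2: True, x3: True, x4: True, x5: True, x6: False, x7: False.

Yes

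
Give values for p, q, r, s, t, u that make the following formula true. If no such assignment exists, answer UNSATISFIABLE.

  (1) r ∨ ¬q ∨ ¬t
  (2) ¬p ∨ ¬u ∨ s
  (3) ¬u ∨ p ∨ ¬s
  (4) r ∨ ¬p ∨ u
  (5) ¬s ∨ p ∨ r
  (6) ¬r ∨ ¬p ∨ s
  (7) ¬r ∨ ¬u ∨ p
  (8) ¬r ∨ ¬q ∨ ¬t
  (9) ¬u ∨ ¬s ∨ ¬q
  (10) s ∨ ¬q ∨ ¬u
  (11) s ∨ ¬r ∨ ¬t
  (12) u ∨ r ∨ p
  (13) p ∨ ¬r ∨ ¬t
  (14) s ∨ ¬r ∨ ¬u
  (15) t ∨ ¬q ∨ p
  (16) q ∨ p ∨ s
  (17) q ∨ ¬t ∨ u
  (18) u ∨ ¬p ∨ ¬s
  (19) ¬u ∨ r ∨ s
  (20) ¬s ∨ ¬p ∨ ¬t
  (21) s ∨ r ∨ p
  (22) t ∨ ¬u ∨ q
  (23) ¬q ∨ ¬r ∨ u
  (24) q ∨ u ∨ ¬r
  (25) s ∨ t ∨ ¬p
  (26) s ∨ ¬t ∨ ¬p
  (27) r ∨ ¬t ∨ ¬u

Suppose r = True.
Suppose p = False.
Unit clause (¬u) forces u = False.
Unit clause (¬t) forces t = False.
Unit clause (¬q) forces q = False.
Now (q) is unsatisfied and unit — conflict.
That branch fails; take p = True instead.
Unit clause (s) forces s = True.
Unit clause (u) forces u = True.
Unit clause (¬q) forces q = False.
Unit clause (¬t) forces t = False.
Now (t) is unsatisfied and unit — conflict.
Either choice for p ends in contradiction.
That branch fails; take r = False instead.
Suppose q = False.
Suppose p = False.
Unit clause (¬s) forces s = False.
Now (s) is unsatisfied and unit — conflict.
That branch fails; take p = True instead.
Unit clause (u) forces u = True.
Unit clause (s) forces s = True.
Unit clause (¬t) forces t = False.
Now (t) is unsatisfied and unit — conflict.
Either choice for p ends in contradiction.
That branch fails; take q = True instead.
Unit clause (¬t) forces t = False.
Unit clause (p) forces p = True.
Unit clause (u) forces u = True.
Unit clause (s) forces s = True.
Now (¬s) is unsatisfied and unit — conflict.
Either choice for q ends in contradiction.
Either choice for r ends in contradiction.

UNSATISFIABLE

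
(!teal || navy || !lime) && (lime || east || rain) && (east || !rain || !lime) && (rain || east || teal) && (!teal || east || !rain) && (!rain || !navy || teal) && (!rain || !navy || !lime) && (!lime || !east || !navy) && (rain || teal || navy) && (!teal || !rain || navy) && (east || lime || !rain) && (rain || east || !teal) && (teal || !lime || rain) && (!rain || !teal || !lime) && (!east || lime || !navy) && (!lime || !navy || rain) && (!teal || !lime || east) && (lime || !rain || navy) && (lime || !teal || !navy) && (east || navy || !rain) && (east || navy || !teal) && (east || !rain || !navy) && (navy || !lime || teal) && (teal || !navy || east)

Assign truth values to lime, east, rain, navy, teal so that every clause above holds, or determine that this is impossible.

Branch on teal: set teal = true.
Branch on navy: set navy = false.
(!lime) alone gives lime = false.
(!rain) alone gives rain = false.
(east) alone gives east = true.
This assignment satisfies each clause.

lime ↦ false; east ↦ true; rain ↦ false; navy ↦ false; teal ↦ true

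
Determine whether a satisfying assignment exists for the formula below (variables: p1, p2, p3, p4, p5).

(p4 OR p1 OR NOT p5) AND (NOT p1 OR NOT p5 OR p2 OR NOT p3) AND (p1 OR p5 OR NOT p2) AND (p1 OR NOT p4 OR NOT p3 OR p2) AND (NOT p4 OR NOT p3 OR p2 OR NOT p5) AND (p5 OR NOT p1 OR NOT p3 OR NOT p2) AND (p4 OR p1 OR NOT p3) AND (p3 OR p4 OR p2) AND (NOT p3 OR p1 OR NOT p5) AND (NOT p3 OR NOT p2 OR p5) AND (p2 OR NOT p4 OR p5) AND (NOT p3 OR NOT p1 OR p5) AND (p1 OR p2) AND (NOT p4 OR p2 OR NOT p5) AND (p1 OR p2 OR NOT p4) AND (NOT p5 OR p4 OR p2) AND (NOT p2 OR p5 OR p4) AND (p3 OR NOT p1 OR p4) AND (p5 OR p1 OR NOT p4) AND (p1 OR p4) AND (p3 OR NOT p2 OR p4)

Suppose p1 = true.
Suppose p3 = false.
Unit clause (p4) forces p4 = true.
Suppose p2 = true.
No clause remains; p5 is free.
A satisfying assignment: p1: true; p2: true; p3: false; p4: true; p5: true.

Satisfiable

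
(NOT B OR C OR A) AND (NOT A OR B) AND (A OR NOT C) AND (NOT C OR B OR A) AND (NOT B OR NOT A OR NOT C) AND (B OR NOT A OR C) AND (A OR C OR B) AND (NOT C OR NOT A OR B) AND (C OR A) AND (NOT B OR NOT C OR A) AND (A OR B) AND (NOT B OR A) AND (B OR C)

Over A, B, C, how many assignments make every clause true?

There are 2^3 = 8 truth assignments over (A, B, C).
Check each against the 13 clauses (columns in the order A, B, C):
  F F F  ✗ fails (A OR C OR B)
  F F T  ✗ fails (A OR NOT C)
  F T F  ✗ fails (NOT B OR C OR A)
  F T T  ✗ fails (A OR NOT C)
  T F F  ✗ fails (NOT A OR B)
  T F T  ✗ fails (NOT A OR B)
  T T F  ✓ satisfies all
  T T T  ✗ fails (NOT B OR NOT A OR NOT C)
1 of the 8 rows is a model.

1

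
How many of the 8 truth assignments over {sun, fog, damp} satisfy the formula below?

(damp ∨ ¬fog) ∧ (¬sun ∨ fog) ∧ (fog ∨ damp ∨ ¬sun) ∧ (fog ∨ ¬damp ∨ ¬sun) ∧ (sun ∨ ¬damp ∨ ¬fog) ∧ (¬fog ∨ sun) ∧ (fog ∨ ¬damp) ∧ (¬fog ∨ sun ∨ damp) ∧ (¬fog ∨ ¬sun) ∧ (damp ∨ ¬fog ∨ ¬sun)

1

There are 2^3 = 8 truth assignments over (sun, fog, damp).
Check each against the 10 clauses (columns in the order sun, fog, damp):
  F F F  ✓ satisfies all
  F F T  ✗ fails (fog ∨ ¬damp)
  F T F  ✗ fails (damp ∨ ¬fog)
  F T T  ✗ fails (sun ∨ ¬damp ∨ ¬fog)
  T F F  ✗ fails (¬sun ∨ fog)
  T F T  ✗ fails (¬sun ∨ fog)
  T T F  ✗ fails (damp ∨ ¬fog)
  T T T  ✗ fails (¬fog ∨ ¬sun)
1 of the 8 rows is a model.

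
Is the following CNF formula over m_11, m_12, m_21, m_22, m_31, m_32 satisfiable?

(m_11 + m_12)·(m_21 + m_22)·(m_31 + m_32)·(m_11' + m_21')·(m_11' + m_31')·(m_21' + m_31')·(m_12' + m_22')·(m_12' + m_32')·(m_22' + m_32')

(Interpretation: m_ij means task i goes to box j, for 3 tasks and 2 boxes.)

Suppose m_11 = 1.
The clause (m_21') is unit, so m_21 = 0.
The clause (m_22) is unit, so m_22 = 1.
The clause (m_31') is unit, so m_31 = 0.
The clause (m_32) is unit, so m_32 = 1.
That conflicts with the unit clause (m_32').
Undo m_11 and try m_11 = 0.
The clause (m_12) is unit, so m_12 = 1.
The clause (m_22') is unit, so m_22 = 0.
The clause (m_21) is unit, so m_21 = 1.
The clause (m_31') is unit, so m_31 = 0.
The clause (m_32) is unit, so m_32 = 1.
That conflicts with the unit clause (m_32').
Neither m_11 = 1 nor m_11 = 0 works.
No assignment satisfies every clause.

No, unsatisfiable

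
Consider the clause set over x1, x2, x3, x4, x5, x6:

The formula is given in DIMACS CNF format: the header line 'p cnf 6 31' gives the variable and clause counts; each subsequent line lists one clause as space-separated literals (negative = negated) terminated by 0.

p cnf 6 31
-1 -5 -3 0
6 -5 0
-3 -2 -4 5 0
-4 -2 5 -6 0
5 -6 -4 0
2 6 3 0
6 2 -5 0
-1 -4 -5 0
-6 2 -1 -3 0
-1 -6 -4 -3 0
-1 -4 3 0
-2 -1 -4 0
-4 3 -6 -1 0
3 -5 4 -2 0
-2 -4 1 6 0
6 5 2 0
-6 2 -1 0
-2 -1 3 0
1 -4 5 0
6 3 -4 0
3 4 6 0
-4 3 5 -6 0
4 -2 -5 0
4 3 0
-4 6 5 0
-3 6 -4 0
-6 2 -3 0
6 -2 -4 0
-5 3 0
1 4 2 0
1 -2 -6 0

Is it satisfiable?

Satisfiable

Branch on x6: set x6 = False.
The clause (¬x5) is unit, so x5 = False.
The clause (x2) is unit, so x2 = True.
The clause (¬x4) is unit, so x4 = False.
The clause (x3) is unit, so x3 = True.
No clause remains; x1 is free.
A satisfying assignment: x1=True, x2=True, x3=True, x4=False, x5=False, x6=False.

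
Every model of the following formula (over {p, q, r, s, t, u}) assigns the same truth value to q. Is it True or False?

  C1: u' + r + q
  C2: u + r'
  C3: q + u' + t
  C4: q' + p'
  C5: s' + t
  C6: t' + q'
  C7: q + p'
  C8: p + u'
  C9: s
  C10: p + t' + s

Suppose q = 1.
(p') alone gives p = 0.
(t') alone gives t = 0.
(s') alone gives s = 0.
But (s) is also a unit clause — contradiction.
So every satisfying assignment has q = False.

False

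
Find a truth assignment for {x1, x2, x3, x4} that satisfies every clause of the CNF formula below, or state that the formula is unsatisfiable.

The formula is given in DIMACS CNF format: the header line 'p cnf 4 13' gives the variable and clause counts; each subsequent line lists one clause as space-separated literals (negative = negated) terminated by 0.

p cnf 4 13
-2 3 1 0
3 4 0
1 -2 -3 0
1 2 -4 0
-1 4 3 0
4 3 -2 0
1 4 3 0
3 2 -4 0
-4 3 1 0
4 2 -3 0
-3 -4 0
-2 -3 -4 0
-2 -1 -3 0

x1=True,  x2=True,  x3=False,  x4=True

Suppose x3 = False.
From the singleton clause (x4), x4 = True.
From the singleton clause (x2), x2 = True.
From the singleton clause (x1), x1 = True.
Every clause now holds.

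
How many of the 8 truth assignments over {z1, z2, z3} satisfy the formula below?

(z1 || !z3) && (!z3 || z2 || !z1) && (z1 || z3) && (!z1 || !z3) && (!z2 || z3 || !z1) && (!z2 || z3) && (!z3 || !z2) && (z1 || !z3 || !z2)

There are 2^3 = 8 truth assignments over (z1, z2, z3).
Check each against the 8 clauses (columns in the order z1, z2, z3):
  F F F  ✗ fails (z1 || z3)
  F F T  ✗ fails (z1 || !z3)
  F T F  ✗ fails (z1 || z3)
  F T T  ✗ fails (z1 || !z3)
  T F F  ✓ satisfies all
  T F T  ✗ fails (!z3 || z2 || !z1)
  T T F  ✗ fails (!z2 || z3 || !z1)
  T T T  ✗ fails (!z1 || !z3)
1 of the 8 rows is a model.

1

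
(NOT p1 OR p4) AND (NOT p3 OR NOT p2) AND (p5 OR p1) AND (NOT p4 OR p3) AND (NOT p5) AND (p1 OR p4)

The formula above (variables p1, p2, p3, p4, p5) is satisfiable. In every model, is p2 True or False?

Suppose p2 = true.
(NOT p3) alone gives p3 = false.
(NOT p4) alone gives p4 = false.
(NOT p1) alone gives p1 = false.
Now (p1) is unsatisfied and unit — conflict.
So every satisfying assignment has p2 = False.

False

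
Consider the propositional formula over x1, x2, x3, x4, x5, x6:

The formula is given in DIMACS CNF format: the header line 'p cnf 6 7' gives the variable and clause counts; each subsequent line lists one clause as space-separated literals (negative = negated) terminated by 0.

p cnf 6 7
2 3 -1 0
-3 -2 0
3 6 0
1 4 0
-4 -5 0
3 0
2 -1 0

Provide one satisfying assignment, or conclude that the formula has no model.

Unit clause (x3) forces x3 = True.
Unit clause (¬x2) forces x2 = False.
Unit clause (¬x1) forces x1 = False.
Unit clause (x4) forces x4 = True.
Unit clause (¬x5) forces x5 = False.
No clause remains; x6 is free.

x1 ↦ False, x2 ↦ False, x3 ↦ True, x4 ↦ True, x5 ↦ False, x6 ↦ False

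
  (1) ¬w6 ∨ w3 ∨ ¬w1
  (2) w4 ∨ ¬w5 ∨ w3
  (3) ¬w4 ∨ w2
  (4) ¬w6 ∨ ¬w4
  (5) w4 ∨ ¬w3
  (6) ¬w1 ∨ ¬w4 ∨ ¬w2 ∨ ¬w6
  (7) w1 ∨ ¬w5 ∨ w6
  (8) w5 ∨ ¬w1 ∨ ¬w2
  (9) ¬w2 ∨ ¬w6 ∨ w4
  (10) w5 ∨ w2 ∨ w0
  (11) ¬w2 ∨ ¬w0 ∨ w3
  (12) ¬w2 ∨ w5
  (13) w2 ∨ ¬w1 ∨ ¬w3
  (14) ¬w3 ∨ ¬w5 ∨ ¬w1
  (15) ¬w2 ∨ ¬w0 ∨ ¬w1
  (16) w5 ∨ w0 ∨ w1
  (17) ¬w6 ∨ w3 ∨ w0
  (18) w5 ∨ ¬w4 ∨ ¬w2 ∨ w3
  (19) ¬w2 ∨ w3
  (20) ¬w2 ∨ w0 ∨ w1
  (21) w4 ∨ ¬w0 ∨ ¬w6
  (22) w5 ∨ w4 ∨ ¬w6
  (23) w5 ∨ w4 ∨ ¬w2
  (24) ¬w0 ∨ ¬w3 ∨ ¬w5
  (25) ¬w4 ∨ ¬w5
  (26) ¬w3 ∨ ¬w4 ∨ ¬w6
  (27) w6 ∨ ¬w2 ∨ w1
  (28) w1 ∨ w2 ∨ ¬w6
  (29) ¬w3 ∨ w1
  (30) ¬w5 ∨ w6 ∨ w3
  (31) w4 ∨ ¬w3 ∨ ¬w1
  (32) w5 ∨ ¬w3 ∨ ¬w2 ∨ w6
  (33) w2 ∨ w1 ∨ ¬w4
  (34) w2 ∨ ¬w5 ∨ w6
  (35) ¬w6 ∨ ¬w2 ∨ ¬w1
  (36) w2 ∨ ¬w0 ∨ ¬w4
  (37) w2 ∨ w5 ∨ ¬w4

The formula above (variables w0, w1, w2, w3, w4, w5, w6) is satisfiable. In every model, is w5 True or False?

False

Suppose w5 = True.
From the singleton clause (¬w4), w4 = False.
From the singleton clause (w3), w3 = True.
That conflicts with the unit clause (¬w3).
So every satisfying assignment has w5 = False.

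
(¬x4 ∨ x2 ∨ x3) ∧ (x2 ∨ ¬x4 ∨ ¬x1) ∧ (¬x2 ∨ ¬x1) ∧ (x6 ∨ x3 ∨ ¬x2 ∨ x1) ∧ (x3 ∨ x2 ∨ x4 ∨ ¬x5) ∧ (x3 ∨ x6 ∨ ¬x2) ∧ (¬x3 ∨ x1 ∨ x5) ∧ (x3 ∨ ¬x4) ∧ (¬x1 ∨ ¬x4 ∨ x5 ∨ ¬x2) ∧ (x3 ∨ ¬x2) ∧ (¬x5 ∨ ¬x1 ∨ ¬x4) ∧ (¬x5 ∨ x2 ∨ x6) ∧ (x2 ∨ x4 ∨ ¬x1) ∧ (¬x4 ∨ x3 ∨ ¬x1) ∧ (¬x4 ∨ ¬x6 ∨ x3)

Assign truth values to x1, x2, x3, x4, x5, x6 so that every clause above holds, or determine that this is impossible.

Try x2 = False.
Try x4 = False.
From the singleton clause (¬x1), x1 = False.
Try x3 = False.
From the singleton clause (¬x5), x5 = False.
Every clause is now satisfied; x6 is unconstrained.

x1: False,  x2: False,  x3: False,  x4: False,  x5: False,  x6: False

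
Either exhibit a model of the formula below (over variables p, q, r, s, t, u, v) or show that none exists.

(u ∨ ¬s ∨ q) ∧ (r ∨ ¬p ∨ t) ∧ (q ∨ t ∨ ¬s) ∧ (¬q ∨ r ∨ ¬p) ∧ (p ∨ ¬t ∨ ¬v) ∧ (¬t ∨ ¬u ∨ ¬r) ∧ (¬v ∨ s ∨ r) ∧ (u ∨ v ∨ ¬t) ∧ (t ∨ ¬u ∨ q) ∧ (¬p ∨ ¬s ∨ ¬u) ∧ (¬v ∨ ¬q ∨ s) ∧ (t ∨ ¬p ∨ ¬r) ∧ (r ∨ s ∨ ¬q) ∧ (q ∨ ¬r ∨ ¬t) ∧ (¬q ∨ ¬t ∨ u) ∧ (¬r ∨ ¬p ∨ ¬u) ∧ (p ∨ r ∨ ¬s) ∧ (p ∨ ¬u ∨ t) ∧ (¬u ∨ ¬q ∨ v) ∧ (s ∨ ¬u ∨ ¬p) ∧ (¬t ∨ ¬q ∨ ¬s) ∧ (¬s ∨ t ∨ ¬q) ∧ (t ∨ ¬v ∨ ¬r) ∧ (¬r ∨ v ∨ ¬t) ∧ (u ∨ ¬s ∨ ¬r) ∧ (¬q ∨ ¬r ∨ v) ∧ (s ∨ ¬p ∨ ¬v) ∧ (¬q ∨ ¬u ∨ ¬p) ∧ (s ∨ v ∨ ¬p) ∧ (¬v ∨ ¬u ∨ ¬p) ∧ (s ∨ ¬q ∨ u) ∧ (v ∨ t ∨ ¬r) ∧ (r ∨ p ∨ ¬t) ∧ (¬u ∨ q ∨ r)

Try u = False.
Try s = False.
The clause (¬q) is unit, so q = False.
Try v = False.
The clause (¬t) is unit, so t = False.
The clause (¬p) is unit, so p = False.
The clause (¬r) is unit, so r = False.
This assignment satisfies each clause.

p: False,  q: False,  r: False,  s: False,  t: False,  u: False,  v: False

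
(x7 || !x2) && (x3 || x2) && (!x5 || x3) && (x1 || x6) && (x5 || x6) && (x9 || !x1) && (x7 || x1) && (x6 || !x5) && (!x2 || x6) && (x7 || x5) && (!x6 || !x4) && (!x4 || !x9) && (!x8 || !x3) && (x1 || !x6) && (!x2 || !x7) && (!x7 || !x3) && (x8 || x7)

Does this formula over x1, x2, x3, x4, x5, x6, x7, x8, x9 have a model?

Try x7 = true.
From the singleton clause (!x2), x2 = false.
From the singleton clause (x3), x3 = true.
But (!x3) is also a unit clause — contradiction.
That branch fails; take x7 = false instead.
From the singleton clause (!x2), x2 = false.
From the singleton clause (x3), x3 = true.
From the singleton clause (x1), x1 = true.
From the singleton clause (x9), x9 = true.
From the singleton clause (x5), x5 = true.
From the singleton clause (x6), x6 = true.
From the singleton clause (!x4), x4 = false.
From the singleton clause (!x8), x8 = false.
But (x8) is also a unit clause — contradiction.
Both values of x7 lead to a conflict.
No assignment satisfies every clause.

No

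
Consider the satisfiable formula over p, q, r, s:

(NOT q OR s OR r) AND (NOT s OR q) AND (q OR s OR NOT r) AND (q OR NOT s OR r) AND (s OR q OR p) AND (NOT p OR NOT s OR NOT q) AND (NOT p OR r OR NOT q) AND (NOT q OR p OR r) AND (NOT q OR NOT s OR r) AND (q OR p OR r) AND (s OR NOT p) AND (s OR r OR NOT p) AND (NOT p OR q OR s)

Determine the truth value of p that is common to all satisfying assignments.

False

Suppose p = true.
(s) alone gives s = true.
(q) alone gives q = true.
But (NOT q) is also a unit clause — contradiction.
So every satisfying assignment has p = False.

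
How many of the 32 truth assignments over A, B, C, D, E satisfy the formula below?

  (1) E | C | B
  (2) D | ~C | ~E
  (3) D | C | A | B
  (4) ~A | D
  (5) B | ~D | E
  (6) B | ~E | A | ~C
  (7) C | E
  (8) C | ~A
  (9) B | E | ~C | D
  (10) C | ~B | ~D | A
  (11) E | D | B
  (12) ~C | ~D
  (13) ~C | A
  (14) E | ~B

There are 2^5 = 32 truth assignments over (A, B, C, D, E).
Split on B. With B = 1, the clauses containing B are satisfied and ~B drops from the rest; 1 of the 2^4 = 16 assignments to the other variables satisfy what remains.
With B = 0, by the same count on the reduced clause set, 1 assignment works.
(One model: A=F, B=F, C=F, D=T, E=T.)
Total: 1 + 1 = 2.

2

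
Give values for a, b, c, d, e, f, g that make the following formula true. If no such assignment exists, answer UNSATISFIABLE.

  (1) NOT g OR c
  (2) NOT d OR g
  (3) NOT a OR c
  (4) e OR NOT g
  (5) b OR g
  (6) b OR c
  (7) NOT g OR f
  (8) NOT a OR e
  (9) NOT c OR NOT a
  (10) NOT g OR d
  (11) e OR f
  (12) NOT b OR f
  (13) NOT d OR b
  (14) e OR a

Branch on g: set g = false.
(NOT d) alone gives d = false.
(b) alone gives b = true.
(f) alone gives f = true.
Branch on a: set a = false.
(e) alone gives e = true.
No clause remains; c is free.

a ↦ false; b ↦ true; c ↦ true; d ↦ false; e ↦ true; f ↦ true; g ↦ false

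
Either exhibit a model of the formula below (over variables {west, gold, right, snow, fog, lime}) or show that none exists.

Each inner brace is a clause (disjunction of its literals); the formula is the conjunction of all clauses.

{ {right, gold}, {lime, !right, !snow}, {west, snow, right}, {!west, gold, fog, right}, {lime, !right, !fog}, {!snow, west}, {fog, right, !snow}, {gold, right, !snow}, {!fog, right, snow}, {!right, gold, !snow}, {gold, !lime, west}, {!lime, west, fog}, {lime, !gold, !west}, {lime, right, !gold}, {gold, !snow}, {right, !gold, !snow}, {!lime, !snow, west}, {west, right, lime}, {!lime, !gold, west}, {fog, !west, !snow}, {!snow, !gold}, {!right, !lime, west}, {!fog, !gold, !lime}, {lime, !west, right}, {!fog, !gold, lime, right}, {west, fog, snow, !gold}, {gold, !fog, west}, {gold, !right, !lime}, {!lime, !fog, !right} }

west=true, gold=true, right=true, snow=false, fog=false, lime=true

Try right = true.
Try lime = true.
Unit clause (west) forces west = true.
Unit clause (gold) forces gold = true.
Unit clause (!snow) forces snow = false.
Unit clause (!fog) forces fog = false.
All clauses are satisfied.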